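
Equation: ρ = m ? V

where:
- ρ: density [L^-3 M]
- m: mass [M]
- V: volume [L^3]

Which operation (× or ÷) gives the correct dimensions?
division (÷): ρ = m ÷ V

ρ [L^-3 M]; m [M]; V [L^3].
m × V → [L^3 M] ✗
m ÷ V → [L^-3 M] ✓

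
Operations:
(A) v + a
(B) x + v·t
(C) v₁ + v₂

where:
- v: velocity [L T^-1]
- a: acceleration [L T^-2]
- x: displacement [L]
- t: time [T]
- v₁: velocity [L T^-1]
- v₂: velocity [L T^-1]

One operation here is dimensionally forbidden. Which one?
(A) v + a

(A) v + a: v [L T^-1] and a [L T^-2] — different dimensions cannot be added/subtracted ✗
(B) x + v·t: x [L] and v·t [L] — same dimensions ✓
(C) v₁ + v₂: v₁ [L T^-1] and v₂ [L T^-1] — same dimensions ✓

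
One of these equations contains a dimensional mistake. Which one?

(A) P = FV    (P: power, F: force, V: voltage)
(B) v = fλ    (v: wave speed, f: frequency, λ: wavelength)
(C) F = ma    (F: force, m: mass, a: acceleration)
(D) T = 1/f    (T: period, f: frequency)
(A) P = FV

The equation (A) P = FV is dimensionally incorrect.

LHS (P): [L^2 M T^-3]
RHS (FV): [I^-1 L^3 M^2 T^-5] ✗

The dimensions do not match. The other three equations balance.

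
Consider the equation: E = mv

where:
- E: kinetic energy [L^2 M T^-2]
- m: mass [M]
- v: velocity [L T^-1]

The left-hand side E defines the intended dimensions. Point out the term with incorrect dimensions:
The right-hand side term mv

E has dimensions [L^2 M T^-2], but mv has dimensions [L M T^-1], so the term mv is dimensionally wrong for E.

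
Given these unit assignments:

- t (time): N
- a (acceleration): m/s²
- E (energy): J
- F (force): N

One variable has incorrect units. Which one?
t

The variable t (time) should have units s, not N.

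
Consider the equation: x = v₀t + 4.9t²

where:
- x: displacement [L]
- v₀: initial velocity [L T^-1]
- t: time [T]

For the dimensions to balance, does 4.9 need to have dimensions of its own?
Yes

x has dimensions [L], while t² alone has dimensions [T^2]. For the equation to balance, the factor 4.9 must carry dimensions [L T^-2] — it is a dimensional constant (a numerical value of a physical quantity with its units suppressed), not a pure number.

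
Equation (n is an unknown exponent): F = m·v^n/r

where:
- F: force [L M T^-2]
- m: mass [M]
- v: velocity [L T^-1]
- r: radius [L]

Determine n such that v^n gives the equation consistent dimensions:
n = 2

F has dimensions [L M T^-2]; v has dimensions [L T^-1].
The rest of the RHS has dimensions [L^-1 M], so v^n must supply [L^2 T^-2].
With n = 2: m·v^2/r has dimensions [L M T^-2], matching the LHS ✓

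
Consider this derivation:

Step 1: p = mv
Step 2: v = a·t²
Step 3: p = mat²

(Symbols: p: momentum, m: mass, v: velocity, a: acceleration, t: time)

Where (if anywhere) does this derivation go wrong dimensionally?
Step 2

Step 1: p = mv → LHS [L M T^-1], RHS [L M T^-1] ✓
Step 2: v = a·t² → LHS [L T^-1], RHS [L] ✗

The first dimensional inconsistency appears in step 2: v = a·t²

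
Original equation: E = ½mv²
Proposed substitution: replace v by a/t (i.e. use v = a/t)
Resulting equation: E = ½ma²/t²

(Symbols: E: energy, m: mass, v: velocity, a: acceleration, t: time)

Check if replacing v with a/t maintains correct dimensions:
No

[v] = [L T^-1] and [a/t] = [L T^-3]. These differ, so the substitution replaces a quantity by one of different dimensions and the result E = ½ma²/t² has LHS [L^2 M T^-2] vs RHS [L^2 M T^-6] — inconsistent.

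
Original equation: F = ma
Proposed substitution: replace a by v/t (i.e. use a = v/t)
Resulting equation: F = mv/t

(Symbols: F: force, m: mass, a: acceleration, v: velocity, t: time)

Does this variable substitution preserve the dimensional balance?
Yes

[a] = [L T^-2] and [v/t] = [L T^-2]. These match, so the substitution replaces a quantity by one of the same dimensions and the result F = mv/t has LHS [L M T^-2] vs RHS [L M T^-2] — still consistent.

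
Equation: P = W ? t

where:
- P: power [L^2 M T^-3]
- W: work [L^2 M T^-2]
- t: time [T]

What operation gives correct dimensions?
division (÷): P = W ÷ t

P [L^2 M T^-3]; W [L^2 M T^-2]; t [T].
W × t → [L^2 M T^-1] ✗
W ÷ t → [L^2 M T^-3] ✓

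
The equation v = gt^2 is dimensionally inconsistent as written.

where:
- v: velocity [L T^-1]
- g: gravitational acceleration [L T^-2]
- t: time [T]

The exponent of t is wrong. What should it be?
The exponent of t should be 1: v = gt

The LHS v has dimensions [L T^-1]; t has dimensions [T].
As written, the RHS gt^2 (exponent 2 on t) has dimensions [L], which does not match.
With exponent 1, the RHS gt has dimensions [L T^-1], matching the LHS.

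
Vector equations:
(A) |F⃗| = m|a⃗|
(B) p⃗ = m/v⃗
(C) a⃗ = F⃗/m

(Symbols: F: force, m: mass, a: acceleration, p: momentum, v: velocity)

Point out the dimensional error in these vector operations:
(B) p⃗ = m/v⃗

(A) |F⃗| = m|a⃗|: LHS [L M T^-2], RHS [L M T^-2] ✓ — magnitudes of vectors are scalars
(B) p⃗ = m/v⃗: LHS [L M T^-1], RHS [L^-1 M T] ✗ — momentum is mass times velocity; should be mv⃗ (and division by a vector is undefined)
(C) a⃗ = F⃗/m: LHS [L T^-2], RHS [L T^-2] ✓ — force (vector) divided by mass (scalar)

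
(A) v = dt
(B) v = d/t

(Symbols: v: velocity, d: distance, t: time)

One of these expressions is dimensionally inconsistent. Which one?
(A)

(A) v = dt: LHS [L T^-1], RHS [L T] ✗
(B) v = d/t: LHS [L T^-1], RHS [L T^-1] ✓

Expression (A) v = dt is dimensionally incorrect.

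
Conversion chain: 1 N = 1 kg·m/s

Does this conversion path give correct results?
The chain is incorrect (it contains an error).

Incorrect: Newton is kg·m/s², not kg·m/s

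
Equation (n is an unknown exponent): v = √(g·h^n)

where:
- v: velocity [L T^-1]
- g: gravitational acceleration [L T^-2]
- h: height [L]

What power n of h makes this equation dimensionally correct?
n = 1

v has dimensions [L T^-1]; h has dimensions [L].
With n = 1: √(g·h^1) has dimensions [L T^-1], matching the LHS ✓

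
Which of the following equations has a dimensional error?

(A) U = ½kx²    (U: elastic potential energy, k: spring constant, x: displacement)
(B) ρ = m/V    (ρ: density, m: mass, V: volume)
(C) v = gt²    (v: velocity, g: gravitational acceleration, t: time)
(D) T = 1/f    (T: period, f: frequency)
(C) v = gt²

The equation (C) v = gt² is dimensionally incorrect.

LHS (v): [L T^-1]
RHS (gt²): [L] ✗

The dimensions do not match. The other three equations balance.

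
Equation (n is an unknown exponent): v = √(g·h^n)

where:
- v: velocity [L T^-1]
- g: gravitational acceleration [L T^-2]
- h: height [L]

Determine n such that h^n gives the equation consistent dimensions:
n = 1

v has dimensions [L T^-1]; h has dimensions [L].
With n = 1: √(g·h^1) has dimensions [L T^-1], matching the LHS ✓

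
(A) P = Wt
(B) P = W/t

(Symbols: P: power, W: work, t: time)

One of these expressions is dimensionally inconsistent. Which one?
(A)

(A) P = Wt: LHS [L^2 M T^-3], RHS [L^2 M T^-1] ✗
(B) P = W/t: LHS [L^2 M T^-3], RHS [L^2 M T^-3] ✓

Expression (A) P = Wt is dimensionally incorrect.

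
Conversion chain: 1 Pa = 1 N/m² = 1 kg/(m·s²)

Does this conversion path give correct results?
The chain is correct (no errors).

Correct: Pascal is Newton per square meter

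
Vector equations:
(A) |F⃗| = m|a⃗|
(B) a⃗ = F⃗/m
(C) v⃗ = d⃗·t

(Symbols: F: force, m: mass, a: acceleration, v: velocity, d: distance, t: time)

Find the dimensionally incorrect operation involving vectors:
(C) v⃗ = d⃗·t

(A) |F⃗| = m|a⃗|: LHS [L M T^-2], RHS [L M T^-2] ✓ — magnitudes of vectors are scalars
(B) a⃗ = F⃗/m: LHS [L T^-2], RHS [L T^-2] ✓ — force (vector) divided by mass (scalar)
(C) v⃗ = d⃗·t: LHS [L T^-1], RHS [L T] ✗ — velocity is displacement per time; should be d⃗/t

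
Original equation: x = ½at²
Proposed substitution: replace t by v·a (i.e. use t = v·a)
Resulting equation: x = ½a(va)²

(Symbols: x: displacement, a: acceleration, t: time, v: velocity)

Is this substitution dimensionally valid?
No

[t] = [T] and [v·a] = [L^2 T^-3]. These differ, so the substitution replaces a quantity by one of different dimensions and the result x = ½a(va)² has LHS [L] vs RHS [L^5 T^-8] — inconsistent.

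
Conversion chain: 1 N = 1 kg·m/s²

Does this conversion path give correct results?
The chain is correct (no errors).

Correct: Newton is defined as kg·m/s²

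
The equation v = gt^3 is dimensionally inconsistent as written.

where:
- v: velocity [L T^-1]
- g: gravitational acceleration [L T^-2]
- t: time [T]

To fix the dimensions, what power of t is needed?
The exponent of t should be 1: v = gt

The LHS v has dimensions [L T^-1]; t has dimensions [T].
As written, the RHS gt^3 (exponent 3 on t) has dimensions [L T], which does not match.
With exponent 1, the RHS gt has dimensions [L T^-1], matching the LHS.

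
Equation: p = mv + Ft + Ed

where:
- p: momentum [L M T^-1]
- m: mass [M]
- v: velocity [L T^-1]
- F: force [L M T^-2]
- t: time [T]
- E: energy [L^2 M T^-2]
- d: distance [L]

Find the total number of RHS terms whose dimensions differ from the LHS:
1

LHS p: [L M T^-1]
- mv: [L M T^-1] ✓
- Ft: [L M T^-1] ✓
- Ed: [L^3 M T^-2] ✗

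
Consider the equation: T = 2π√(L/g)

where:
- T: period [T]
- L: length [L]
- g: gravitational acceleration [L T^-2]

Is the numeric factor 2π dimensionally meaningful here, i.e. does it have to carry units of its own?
No

T has dimensions [T] and √(L/g) already has dimensions [T], so the equation balances without 2π contributing any dimensions. 2π is a pure (dimensionless) number; changing or removing it would not affect dimensional consistency.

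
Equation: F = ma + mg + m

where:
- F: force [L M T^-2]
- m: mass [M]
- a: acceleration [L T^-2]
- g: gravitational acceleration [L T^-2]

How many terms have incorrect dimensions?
1

LHS F: [L M T^-2]
- ma: [L M T^-2] ✓
- mg: [L M T^-2] ✓
- m: [M] ✗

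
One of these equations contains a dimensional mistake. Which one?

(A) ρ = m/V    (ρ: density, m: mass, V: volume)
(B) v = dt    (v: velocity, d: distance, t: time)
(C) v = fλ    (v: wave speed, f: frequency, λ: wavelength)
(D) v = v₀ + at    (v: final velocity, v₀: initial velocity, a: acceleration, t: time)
(B) v = dt

The equation (B) v = dt is dimensionally incorrect.

LHS (v): [L T^-1]
RHS (dt): [L T] ✗

The dimensions do not match. The other three equations balance.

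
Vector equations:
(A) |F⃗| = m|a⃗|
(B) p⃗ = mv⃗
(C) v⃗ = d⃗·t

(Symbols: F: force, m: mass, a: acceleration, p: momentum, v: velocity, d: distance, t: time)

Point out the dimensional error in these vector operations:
(C) v⃗ = d⃗·t

(A) |F⃗| = m|a⃗|: LHS [L M T^-2], RHS [L M T^-2] ✓ — magnitudes of vectors are scalars
(B) p⃗ = mv⃗: LHS [L M T^-1], RHS [L M T^-1] ✓ — mass (scalar) times velocity (vector)
(C) v⃗ = d⃗·t: LHS [L T^-1], RHS [L T] ✗ — velocity is displacement per time; should be d⃗/t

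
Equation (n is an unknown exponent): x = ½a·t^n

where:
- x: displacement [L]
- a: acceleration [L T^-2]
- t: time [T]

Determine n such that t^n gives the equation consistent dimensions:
n = 2

x has dimensions [L]; t has dimensions [T].
The rest of the RHS has dimensions [L T^-2], so t^n must supply [T^2].
With n = 2: ½a·t^2 has dimensions [L], matching the LHS ✓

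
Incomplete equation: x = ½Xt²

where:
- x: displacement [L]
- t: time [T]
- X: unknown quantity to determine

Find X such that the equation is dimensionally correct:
X = a (acceleration), dimensions [L T^-2]

x has dimensions [L]; the rest of the RHS (½ t²) has dimensions [T^2].
So X must have dimensions [L T^-2] — X = a (acceleration).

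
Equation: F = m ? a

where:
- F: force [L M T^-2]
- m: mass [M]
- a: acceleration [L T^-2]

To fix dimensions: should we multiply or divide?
multiplication (×): F = m × a

F [L M T^-2]; m [M]; a [L T^-2].
m × a → [L M T^-2] ✓
m ÷ a → [L^-1 M T^2] ✗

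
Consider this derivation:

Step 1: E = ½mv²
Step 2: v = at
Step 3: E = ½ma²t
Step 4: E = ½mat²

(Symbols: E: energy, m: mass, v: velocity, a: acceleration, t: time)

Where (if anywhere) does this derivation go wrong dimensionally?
Step 3

Step 1: E = ½mv² → LHS [L^2 M T^-2], RHS [L^2 M T^-2] ✓
Step 2: v = at → LHS [L T^-1], RHS [L T^-1] ✓
Step 3: E = ½ma²t → LHS [L^2 M T^-2], RHS [L^2 M T^-3] ✗

The first dimensional inconsistency appears in step 3: E = ½ma²t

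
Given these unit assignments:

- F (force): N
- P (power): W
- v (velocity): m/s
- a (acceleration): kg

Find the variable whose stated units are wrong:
a

The variable a (acceleration) should have units m/s², not kg.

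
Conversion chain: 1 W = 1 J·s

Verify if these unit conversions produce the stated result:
The chain is incorrect (it contains an error).

Incorrect: Watt is J/s, not J·s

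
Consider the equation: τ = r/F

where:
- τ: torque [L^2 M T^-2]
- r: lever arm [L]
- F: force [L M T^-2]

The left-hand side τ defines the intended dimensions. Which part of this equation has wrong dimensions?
The right-hand side term r/F

τ has dimensions [L^2 M T^-2], but r/F has dimensions [M^-1 T^2], so the term r/F is dimensionally wrong for τ.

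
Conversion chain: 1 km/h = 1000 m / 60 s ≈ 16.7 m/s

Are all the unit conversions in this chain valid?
The chain is incorrect (it contains an error).

Incorrect: 1 h = 3600 s, not 60 s (1 km/h ≈ 0.278 m/s)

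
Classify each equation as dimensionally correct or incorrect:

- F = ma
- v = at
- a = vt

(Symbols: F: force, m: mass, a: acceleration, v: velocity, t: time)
Dimensionally correct: F = ma, v = at
Dimensionally incorrect: a = vt
Ordered (correct first, then incorrect): F = ma, v = at, a = vt

- F = ma: LHS [L M T^-2], RHS [L M T^-2] → correct ✓
- v = at: LHS [L T^-1], RHS [L T^-1] → correct ✓
- a = vt: LHS [L T^-2], RHS [L] → incorrect ✗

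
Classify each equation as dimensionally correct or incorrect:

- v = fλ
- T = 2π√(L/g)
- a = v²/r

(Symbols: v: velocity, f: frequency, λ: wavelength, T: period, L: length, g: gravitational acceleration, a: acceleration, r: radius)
Dimensionally correct: v = fλ, T = 2π√(L/g), a = v²/r
Dimensionally incorrect: none
Ordered (correct first, then incorrect): v = fλ, T = 2π√(L/g), a = v²/r

- v = fλ: LHS [L T^-1], RHS [L T^-1] → correct ✓
- T = 2π√(L/g): LHS [T], RHS [T] → correct ✓
- a = v²/r: LHS [L T^-2], RHS [L T^-2] → correct ✓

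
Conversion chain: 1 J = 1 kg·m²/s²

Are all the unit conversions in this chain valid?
The chain is correct (no errors).

Correct: Joule is defined as kg·m²/s²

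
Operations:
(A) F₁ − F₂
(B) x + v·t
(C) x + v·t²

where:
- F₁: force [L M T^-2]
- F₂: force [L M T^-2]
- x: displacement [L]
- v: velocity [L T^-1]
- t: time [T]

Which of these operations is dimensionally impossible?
(C) x + v·t²

(A) F₁ − F₂: F₁ [L M T^-2] and F₂ [L M T^-2] — same dimensions ✓
(B) x + v·t: x [L] and v·t [L] — same dimensions ✓
(C) x + v·t²: x [L] and v·t² [L T] — different dimensions cannot be added/subtracted ✗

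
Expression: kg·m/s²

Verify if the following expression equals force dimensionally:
Yes

The expression kg·m/s² has dimensions [L M T^-2], which is exactly force [L M T^-2].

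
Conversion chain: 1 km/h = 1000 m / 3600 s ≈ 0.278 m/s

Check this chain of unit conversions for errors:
The chain is correct (no errors).

Correct: 1 km = 1000 m, 1 h = 3600 s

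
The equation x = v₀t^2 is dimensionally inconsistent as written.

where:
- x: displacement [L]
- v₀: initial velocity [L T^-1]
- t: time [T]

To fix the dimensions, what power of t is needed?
The exponent of t should be 1: x = v₀t

The LHS x has dimensions [L]; t has dimensions [T].
As written, the RHS v₀t^2 (exponent 2 on t) has dimensions [L T], which does not match.
With exponent 1, the RHS v₀t has dimensions [L], matching the LHS.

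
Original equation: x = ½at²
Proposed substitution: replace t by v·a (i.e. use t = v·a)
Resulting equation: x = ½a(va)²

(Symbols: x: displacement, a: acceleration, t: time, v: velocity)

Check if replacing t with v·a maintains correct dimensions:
No

[t] = [T] and [v·a] = [L^2 T^-3]. These differ, so the substitution replaces a quantity by one of different dimensions and the result x = ½a(va)² has LHS [L] vs RHS [L^5 T^-8] — inconsistent.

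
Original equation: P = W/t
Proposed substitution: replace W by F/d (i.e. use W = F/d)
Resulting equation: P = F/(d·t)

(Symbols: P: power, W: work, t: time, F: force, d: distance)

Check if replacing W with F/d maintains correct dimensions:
No

[W] = [L^2 M T^-2] and [F/d] = [M T^-2]. These differ, so the substitution replaces a quantity by one of different dimensions and the result P = F/(d·t) has LHS [L^2 M T^-3] vs RHS [M T^-3] — inconsistent.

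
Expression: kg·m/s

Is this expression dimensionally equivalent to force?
No

The expression kg·m/s has dimensions [L M T^-1], but force has dimensions [L M T^-2].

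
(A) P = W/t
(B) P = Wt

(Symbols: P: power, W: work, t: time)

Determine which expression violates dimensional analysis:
(B)

(A) P = W/t: LHS [L^2 M T^-3], RHS [L^2 M T^-3] ✓
(B) P = Wt: LHS [L^2 M T^-3], RHS [L^2 M T^-1] ✗

Expression (B) P = Wt is dimensionally incorrect.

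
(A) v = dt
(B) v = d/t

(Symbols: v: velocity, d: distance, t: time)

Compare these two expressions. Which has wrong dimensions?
(A)

(A) v = dt: LHS [L T^-1], RHS [L T] ✗
(B) v = d/t: LHS [L T^-1], RHS [L T^-1] ✓

Expression (A) v = dt is dimensionally incorrect.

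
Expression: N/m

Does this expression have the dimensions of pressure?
No

The expression N/m has dimensions [M T^-2], but pressure has dimensions [L^-1 M T^-2].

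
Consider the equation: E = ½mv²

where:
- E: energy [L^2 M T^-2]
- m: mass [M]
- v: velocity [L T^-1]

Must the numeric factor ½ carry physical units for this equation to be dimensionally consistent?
No

E has dimensions [L^2 M T^-2] and mv² already has dimensions [L^2 M T^-2], so the equation balances without ½ contributing any dimensions. ½ is a pure (dimensionless) number; changing or removing it would not affect dimensional consistency.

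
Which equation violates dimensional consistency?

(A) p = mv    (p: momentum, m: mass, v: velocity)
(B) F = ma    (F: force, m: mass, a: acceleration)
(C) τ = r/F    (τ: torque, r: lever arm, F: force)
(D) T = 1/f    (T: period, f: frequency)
(C) τ = r/F

The equation (C) τ = r/F is dimensionally incorrect.

LHS (τ): [L^2 M T^-2]
RHS (r/F): [M^-1 T^2] ✗

The dimensions do not match. The other three equations balance.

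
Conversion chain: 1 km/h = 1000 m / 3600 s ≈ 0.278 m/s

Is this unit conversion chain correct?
The chain is correct (no errors).

Correct: 1 km = 1000 m, 1 h = 3600 s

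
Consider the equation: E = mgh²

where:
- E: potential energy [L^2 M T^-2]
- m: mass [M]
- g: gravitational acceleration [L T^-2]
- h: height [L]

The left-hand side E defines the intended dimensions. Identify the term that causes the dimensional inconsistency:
The right-hand side term mgh²

E has dimensions [L^2 M T^-2], but mgh² has dimensions [L^3 M T^-2], so the term mgh² is dimensionally wrong for E.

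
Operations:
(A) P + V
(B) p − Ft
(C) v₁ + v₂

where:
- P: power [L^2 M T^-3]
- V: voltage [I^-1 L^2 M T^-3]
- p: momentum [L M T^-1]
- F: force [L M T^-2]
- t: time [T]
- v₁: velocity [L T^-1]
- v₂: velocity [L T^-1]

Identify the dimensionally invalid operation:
(A) P + V

(A) P + V: P [L^2 M T^-3] and V [I^-1 L^2 M T^-3] — different dimensions cannot be added/subtracted ✗
(B) p − Ft: p [L M T^-1] and Ft [L M T^-1] — same dimensions ✓
(C) v₁ + v₂: v₁ [L T^-1] and v₂ [L T^-1] — same dimensions ✓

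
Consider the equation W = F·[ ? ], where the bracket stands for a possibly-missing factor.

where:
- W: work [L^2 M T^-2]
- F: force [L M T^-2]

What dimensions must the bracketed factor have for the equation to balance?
[L] — length (e.g. a distance d)

W has dimensions [L^2 M T^-2]; F has dimensions [L M T^-2].
The bracketed factor must supply [L^2 M T^-2] / [L M T^-2] = [L].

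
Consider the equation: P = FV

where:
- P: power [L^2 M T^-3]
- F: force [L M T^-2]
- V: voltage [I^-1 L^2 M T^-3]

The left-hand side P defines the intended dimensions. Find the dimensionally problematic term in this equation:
The right-hand side term FV

P has dimensions [L^2 M T^-3], but FV has dimensions [I^-1 L^3 M^2 T^-5], so the term FV is dimensionally wrong for P.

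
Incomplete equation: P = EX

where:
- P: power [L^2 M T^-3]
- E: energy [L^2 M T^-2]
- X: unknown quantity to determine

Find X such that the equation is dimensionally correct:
X = f (inverse time / frequency (1/t)), dimensions [T^-1]

P has dimensions [L^2 M T^-3]; the rest of the RHS (E) has dimensions [L^2 M T^-2].
So X must have dimensions [T^-1] — X = f (inverse time / frequency (1/t)).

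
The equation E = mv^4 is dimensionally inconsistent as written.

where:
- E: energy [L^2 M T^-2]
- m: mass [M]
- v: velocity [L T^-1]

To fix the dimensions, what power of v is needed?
The exponent of v should be 2: E = mv^2

The LHS E has dimensions [L^2 M T^-2]; v has dimensions [L T^-1].
As written, the RHS mv^4 (exponent 4 on v) has dimensions [L^4 M T^-4], which does not match.
With exponent 2, the RHS mv^2 has dimensions [L^2 M T^-2], matching the LHS.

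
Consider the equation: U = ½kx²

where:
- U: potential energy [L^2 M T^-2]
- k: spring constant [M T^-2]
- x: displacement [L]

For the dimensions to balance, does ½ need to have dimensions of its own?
No

U has dimensions [L^2 M T^-2] and kx² already has dimensions [L^2 M T^-2], so the equation balances without ½ contributing any dimensions. ½ is a pure (dimensionless) number; changing or removing it would not affect dimensional consistency.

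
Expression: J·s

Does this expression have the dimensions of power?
No

The expression J·s has dimensions [L^2 M T^-1], but power has dimensions [L^2 M T^-3].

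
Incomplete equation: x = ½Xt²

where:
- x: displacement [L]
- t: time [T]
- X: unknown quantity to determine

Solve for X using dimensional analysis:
X = a (acceleration), dimensions [L T^-2]

x has dimensions [L]; the rest of the RHS (½ t²) has dimensions [T^2].
So X must have dimensions [L T^-2] — X = a (acceleration).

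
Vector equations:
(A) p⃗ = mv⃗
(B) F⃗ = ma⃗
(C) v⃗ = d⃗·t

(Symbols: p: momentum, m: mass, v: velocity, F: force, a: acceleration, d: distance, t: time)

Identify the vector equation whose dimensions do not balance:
(C) v⃗ = d⃗·t

(A) p⃗ = mv⃗: LHS [L M T^-1], RHS [L M T^-1] ✓ — mass (scalar) times velocity (vector)
(B) F⃗ = ma⃗: LHS [L M T^-2], RHS [L M T^-2] ✓ — Force and acceleration are vectors, mass is a scalar
(C) v⃗ = d⃗·t: LHS [L T^-1], RHS [L T] ✗ — velocity is displacement per time; should be d⃗/t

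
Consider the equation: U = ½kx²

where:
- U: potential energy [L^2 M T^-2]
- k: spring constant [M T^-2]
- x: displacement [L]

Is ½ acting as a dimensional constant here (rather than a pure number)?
No

U has dimensions [L^2 M T^-2] and kx² already has dimensions [L^2 M T^-2], so the equation balances without ½ contributing any dimensions. ½ is a pure (dimensionless) number; changing or removing it would not affect dimensional consistency.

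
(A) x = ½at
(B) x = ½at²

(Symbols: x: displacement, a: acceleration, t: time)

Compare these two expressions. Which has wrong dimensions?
(A)

(A) x = ½at: LHS [L], RHS [L T^-1] ✗
(B) x = ½at²: LHS [L], RHS [L] ✓

Expression (A) x = ½at is dimensionally incorrect.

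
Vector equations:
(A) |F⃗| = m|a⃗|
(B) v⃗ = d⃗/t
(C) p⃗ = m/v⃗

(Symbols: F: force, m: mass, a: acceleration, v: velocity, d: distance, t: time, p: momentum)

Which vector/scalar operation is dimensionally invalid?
(C) p⃗ = m/v⃗

(A) |F⃗| = m|a⃗|: LHS [L M T^-2], RHS [L M T^-2] ✓ — magnitudes of vectors are scalars
(B) v⃗ = d⃗/t: LHS [L T^-1], RHS [L T^-1] ✓ — displacement (vector) divided by time (scalar)
(C) p⃗ = m/v⃗: LHS [L M T^-1], RHS [L^-1 M T] ✗ — momentum is mass times velocity; should be mv⃗ (and division by a vector is undefined)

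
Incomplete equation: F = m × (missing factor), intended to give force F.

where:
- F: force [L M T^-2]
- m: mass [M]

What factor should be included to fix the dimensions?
a (acceleration), dimensions [L T^-2]

F has dimensions [L M T^-2] and m has dimensions [M].
The missing factor must have dimensions [L M T^-2] / [M] = [L T^-2], i.e. acceleration (a).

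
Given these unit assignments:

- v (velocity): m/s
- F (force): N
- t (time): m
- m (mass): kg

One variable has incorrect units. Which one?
t

The variable t (time) should have units s, not m.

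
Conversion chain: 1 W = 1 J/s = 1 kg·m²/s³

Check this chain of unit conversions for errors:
The chain is correct (no errors).

Correct: Watt is Joule per second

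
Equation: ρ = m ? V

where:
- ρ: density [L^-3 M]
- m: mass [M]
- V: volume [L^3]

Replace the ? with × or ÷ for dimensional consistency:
division (÷): ρ = m ÷ V

ρ [L^-3 M]; m [M]; V [L^3].
m × V → [L^3 M] ✗
m ÷ V → [L^-3 M] ✓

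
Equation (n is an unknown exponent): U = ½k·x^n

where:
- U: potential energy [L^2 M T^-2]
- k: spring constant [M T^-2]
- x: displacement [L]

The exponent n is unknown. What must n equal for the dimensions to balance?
n = 2

U has dimensions [L^2 M T^-2]; x has dimensions [L].
The rest of the RHS has dimensions [M T^-2], so x^n must supply [L^2].
With n = 2: ½k·x^2 has dimensions [L^2 M T^-2], matching the LHS ✓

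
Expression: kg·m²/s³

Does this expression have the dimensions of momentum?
No

The expression kg·m²/s³ has dimensions [L^2 M T^-3], but momentum has dimensions [L M T^-1].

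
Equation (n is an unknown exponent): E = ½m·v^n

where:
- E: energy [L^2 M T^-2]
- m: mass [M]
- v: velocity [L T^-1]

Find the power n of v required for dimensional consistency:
n = 2

E has dimensions [L^2 M T^-2]; v has dimensions [L T^-1].
The rest of the RHS has dimensions [M], so v^n must supply [L^2 T^-2].
With n = 2: ½m·v^2 has dimensions [L^2 M T^-2], matching the LHS ✓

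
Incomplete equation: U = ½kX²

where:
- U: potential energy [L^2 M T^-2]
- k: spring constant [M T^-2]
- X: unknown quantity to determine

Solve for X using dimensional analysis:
X = x (displacement), dimensions [L]

U has dimensions [L^2 M T^-2]; the rest of the RHS (½k) has dimensions [M T^-2].
So X² must have dimensions [L^2], i.e. X has dimensions [L] — X = x (displacement).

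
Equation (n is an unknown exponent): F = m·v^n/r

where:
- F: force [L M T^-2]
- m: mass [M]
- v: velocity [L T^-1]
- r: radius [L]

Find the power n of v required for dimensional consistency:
n = 2

F has dimensions [L M T^-2]; v has dimensions [L T^-1].
The rest of the RHS has dimensions [L^-1 M], so v^n must supply [L^2 T^-2].
With n = 2: m·v^2/r has dimensions [L M T^-2], matching the LHS ✓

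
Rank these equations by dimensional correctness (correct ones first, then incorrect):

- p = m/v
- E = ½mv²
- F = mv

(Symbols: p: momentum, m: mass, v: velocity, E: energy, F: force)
Dimensionally correct: E = ½mv²
Dimensionally incorrect: p = m/v, F = mv
Ordered (correct first, then incorrect): E = ½mv², p = m/v, F = mv

- p = m/v: LHS [L M T^-1], RHS [L^-1 M T] → incorrect ✗
- E = ½mv²: LHS [L^2 M T^-2], RHS [L^2 M T^-2] → correct ✓
- F = mv: LHS [L M T^-2], RHS [L M T^-1] → incorrect ✗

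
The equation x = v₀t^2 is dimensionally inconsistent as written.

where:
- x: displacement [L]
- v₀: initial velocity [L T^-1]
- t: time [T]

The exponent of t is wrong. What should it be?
The exponent of t should be 1: x = v₀t

The LHS x has dimensions [L]; t has dimensions [T].
As written, the RHS v₀t^2 (exponent 2 on t) has dimensions [L T], which does not match.
With exponent 1, the RHS v₀t has dimensions [L], matching the LHS.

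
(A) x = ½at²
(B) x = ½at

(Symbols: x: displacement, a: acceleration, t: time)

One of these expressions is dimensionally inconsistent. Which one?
(B)

(A) x = ½at²: LHS [L], RHS [L] ✓
(B) x = ½at: LHS [L], RHS [L T^-1] ✗

Expression (B) x = ½at is dimensionally incorrect.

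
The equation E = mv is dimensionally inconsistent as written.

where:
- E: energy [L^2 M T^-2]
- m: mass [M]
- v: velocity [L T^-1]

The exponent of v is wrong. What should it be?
The exponent of v should be 2: E = mv^2

The LHS E has dimensions [L^2 M T^-2]; v has dimensions [L T^-1].
As written, the RHS mv (exponent 1 on v) has dimensions [L M T^-1], which does not match.
With exponent 2, the RHS mv^2 has dimensions [L^2 M T^-2], matching the LHS.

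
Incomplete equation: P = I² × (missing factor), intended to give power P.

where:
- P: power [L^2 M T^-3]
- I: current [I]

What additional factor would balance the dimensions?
R (resistance), dimensions [I^-2 L^2 M T^-3]

P has dimensions [L^2 M T^-3] and I² has dimensions [I^2].
The missing factor must have dimensions [L^2 M T^-3] / [I^2] = [I^-2 L^2 M T^-3], i.e. resistance (R).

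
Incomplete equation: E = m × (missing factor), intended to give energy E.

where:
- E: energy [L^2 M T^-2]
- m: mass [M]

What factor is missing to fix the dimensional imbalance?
v² (velocity squared), dimensions [L^2 T^-2]

E has dimensions [L^2 M T^-2] and m has dimensions [M].
The missing factor must have dimensions [L^2 M T^-2] / [M] = [L^2 T^-2], i.e. velocity squared (v²).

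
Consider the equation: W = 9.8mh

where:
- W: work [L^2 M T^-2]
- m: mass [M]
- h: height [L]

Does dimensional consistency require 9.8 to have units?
Yes

W has dimensions [L^2 M T^-2], while mh alone has dimensions [L M]. For the equation to balance, the factor 9.8 must carry dimensions [L T^-2] — it is a dimensional constant (a numerical value of a physical quantity with its units suppressed), not a pure number.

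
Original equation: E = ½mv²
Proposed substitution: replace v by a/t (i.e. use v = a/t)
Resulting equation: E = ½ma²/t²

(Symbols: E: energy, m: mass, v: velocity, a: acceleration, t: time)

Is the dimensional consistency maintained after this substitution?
No

[v] = [L T^-1] and [a/t] = [L T^-3]. These differ, so the substitution replaces a quantity by one of different dimensions and the result E = ½ma²/t² has LHS [L^2 M T^-2] vs RHS [L^2 M T^-6] — inconsistent.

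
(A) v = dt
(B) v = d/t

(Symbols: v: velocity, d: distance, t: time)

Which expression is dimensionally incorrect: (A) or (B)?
(A)

(A) v = dt: LHS [L T^-1], RHS [L T] ✗
(B) v = d/t: LHS [L T^-1], RHS [L T^-1] ✓

Expression (A) v = dt is dimensionally incorrect.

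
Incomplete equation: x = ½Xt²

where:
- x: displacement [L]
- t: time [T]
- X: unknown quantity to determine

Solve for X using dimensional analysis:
X = a (acceleration), dimensions [L T^-2]

x has dimensions [L]; the rest of the RHS (½ t²) has dimensions [T^2].
So X must have dimensions [L T^-2] — X = a (acceleration).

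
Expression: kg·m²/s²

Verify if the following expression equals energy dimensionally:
Yes

The expression kg·m²/s² has dimensions [L^2 M T^-2], which is exactly energy [L^2 M T^-2].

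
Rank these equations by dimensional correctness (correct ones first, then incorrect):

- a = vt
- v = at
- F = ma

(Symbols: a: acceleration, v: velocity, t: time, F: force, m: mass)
Dimensionally correct: v = at, F = ma
Dimensionally incorrect: a = vt
Ordered (correct first, then incorrect): v = at, F = ma, a = vt

- a = vt: LHS [L T^-2], RHS [L] → incorrect ✗
- v = at: LHS [L T^-1], RHS [L T^-1] → correct ✓
- F = ma: LHS [L M T^-2], RHS [L M T^-2] → correct ✓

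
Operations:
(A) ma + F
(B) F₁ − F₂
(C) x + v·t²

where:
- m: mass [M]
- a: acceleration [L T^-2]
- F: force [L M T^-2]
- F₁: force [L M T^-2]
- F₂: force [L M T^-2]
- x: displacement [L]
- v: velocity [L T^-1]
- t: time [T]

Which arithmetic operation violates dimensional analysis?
(C) x + v·t²

(A) ma + F: ma [L M T^-2] and F [L M T^-2] — same dimensions ✓
(B) F₁ − F₂: F₁ [L M T^-2] and F₂ [L M T^-2] — same dimensions ✓
(C) x + v·t²: x [L] and v·t² [L T] — different dimensions cannot be added/subtracted ✗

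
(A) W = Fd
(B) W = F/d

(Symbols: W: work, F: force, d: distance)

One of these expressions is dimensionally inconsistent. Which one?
(B)

(A) W = Fd: LHS [L^2 M T^-2], RHS [L^2 M T^-2] ✓
(B) W = F/d: LHS [L^2 M T^-2], RHS [M T^-2] ✗

Expression (B) W = F/d is dimensionally incorrect.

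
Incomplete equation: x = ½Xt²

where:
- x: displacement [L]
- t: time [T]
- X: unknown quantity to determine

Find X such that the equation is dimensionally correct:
X = a (acceleration), dimensions [L T^-2]

x has dimensions [L]; the rest of the RHS (½ t²) has dimensions [T^2].
So X must have dimensions [L T^-2] — X = a (acceleration).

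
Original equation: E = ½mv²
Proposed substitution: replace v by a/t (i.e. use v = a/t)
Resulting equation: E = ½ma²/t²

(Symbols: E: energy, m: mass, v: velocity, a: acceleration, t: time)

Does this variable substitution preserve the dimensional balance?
No

[v] = [L T^-1] and [a/t] = [L T^-3]. These differ, so the substitution replaces a quantity by one of different dimensions and the result E = ½ma²/t² has LHS [L^2 M T^-2] vs RHS [L^2 M T^-6] — inconsistent.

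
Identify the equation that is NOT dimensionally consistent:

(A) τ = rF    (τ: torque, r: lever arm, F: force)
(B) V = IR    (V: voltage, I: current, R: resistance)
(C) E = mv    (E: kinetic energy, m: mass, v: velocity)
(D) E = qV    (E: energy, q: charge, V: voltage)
(C) E = mv

The equation (C) E = mv is dimensionally incorrect.

LHS (E): [L^2 M T^-2]
RHS (mv): [L M T^-1] ✗

The dimensions do not match. The other three equations balance.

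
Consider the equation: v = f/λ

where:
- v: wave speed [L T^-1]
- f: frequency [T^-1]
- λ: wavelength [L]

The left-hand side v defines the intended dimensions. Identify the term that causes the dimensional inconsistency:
The right-hand side term f/λ

v has dimensions [L T^-1], but f/λ has dimensions [L^-1 T^-1], so the term f/λ is dimensionally wrong for v.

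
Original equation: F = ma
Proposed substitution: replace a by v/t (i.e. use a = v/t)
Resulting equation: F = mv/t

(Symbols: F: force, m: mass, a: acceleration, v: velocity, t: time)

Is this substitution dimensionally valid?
Yes

[a] = [L T^-2] and [v/t] = [L T^-2]. These match, so the substitution replaces a quantity by one of the same dimensions and the result F = mv/t has LHS [L M T^-2] vs RHS [L M T^-2] — still consistent.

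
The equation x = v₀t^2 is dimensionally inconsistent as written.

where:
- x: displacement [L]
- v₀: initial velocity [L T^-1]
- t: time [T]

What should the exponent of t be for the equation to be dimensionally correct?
The exponent of t should be 1: x = v₀t

The LHS x has dimensions [L]; t has dimensions [T].
As written, the RHS v₀t^2 (exponent 2 on t) has dimensions [L T], which does not match.
With exponent 1, the RHS v₀t has dimensions [L], matching the LHS.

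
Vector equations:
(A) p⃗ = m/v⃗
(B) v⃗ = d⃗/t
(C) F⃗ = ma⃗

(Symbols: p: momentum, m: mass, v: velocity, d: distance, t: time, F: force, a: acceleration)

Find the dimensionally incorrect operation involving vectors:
(A) p⃗ = m/v⃗

(A) p⃗ = m/v⃗: LHS [L M T^-1], RHS [L^-1 M T] ✗ — momentum is mass times velocity; should be mv⃗ (and division by a vector is undefined)
(B) v⃗ = d⃗/t: LHS [L T^-1], RHS [L T^-1] ✓ — displacement (vector) divided by time (scalar)
(C) F⃗ = ma⃗: LHS [L M T^-2], RHS [L M T^-2] ✓ — Force and acceleration are vectors, mass is a scalar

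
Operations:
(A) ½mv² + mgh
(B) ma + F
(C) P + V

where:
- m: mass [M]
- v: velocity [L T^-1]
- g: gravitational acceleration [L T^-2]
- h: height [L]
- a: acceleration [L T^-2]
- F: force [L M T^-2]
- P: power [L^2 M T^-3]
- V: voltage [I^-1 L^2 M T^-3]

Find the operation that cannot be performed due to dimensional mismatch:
(C) P + V

(A) ½mv² + mgh: ½mv² [L^2 M T^-2] and mgh [L^2 M T^-2] — same dimensions ✓
(B) ma + F: ma [L M T^-2] and F [L M T^-2] — same dimensions ✓
(C) P + V: P [L^2 M T^-3] and V [I^-1 L^2 M T^-3] — different dimensions cannot be added/subtracted ✗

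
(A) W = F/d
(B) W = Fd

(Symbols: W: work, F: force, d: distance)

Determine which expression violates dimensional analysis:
(A)

(A) W = F/d: LHS [L^2 M T^-2], RHS [M T^-2] ✗
(B) W = Fd: LHS [L^2 M T^-2], RHS [L^2 M T^-2] ✓

Expression (A) W = F/d is dimensionally incorrect.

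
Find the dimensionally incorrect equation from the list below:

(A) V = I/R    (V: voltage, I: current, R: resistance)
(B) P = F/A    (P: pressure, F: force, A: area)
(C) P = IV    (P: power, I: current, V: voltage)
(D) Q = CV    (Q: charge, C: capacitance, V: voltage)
(A) V = I/R

The equation (A) V = I/R is dimensionally incorrect.

LHS (V): [I^-1 L^2 M T^-3]
RHS (I/R): [I^3 L^-2 M^-1 T^3] ✗

The dimensions do not match. The other three equations balance.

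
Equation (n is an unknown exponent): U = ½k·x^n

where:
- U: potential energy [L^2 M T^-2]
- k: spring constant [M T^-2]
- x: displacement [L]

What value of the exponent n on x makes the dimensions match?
n = 2

U has dimensions [L^2 M T^-2]; x has dimensions [L].
The rest of the RHS has dimensions [M T^-2], so x^n must supply [L^2].
With n = 2: ½k·x^2 has dimensions [L^2 M T^-2], matching the LHS ✓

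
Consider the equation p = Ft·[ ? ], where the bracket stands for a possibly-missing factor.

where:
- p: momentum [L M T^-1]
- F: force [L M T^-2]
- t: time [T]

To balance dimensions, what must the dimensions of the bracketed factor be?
Nothing is missing — the bracketed factor must be dimensionless.

p has dimensions [L M T^-1] and Ft already has dimensions [L M T^-1], so p = Ft is dimensionally complete.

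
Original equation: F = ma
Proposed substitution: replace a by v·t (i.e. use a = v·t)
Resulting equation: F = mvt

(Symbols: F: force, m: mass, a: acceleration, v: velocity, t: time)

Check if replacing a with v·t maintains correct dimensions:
No

[a] = [L T^-2] and [v·t] = [L]. These differ, so the substitution replaces a quantity by one of different dimensions and the result F = mvt has LHS [L M T^-2] vs RHS [L M] — inconsistent.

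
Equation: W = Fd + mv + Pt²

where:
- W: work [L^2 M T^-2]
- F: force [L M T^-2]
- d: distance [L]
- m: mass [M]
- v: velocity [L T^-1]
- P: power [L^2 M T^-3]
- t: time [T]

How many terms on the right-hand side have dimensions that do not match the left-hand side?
2

LHS W: [L^2 M T^-2]
- Fd: [L^2 M T^-2] ✓
- mv: [L M T^-1] ✗
- Pt²: [L^2 M T^-1] ✗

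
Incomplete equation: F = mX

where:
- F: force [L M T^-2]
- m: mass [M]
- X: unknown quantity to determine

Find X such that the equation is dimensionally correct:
X = a (acceleration), dimensions [L T^-2]

F has dimensions [L M T^-2]; the rest of the RHS (m) has dimensions [M].
So X must have dimensions [L T^-2] — X = a (acceleration).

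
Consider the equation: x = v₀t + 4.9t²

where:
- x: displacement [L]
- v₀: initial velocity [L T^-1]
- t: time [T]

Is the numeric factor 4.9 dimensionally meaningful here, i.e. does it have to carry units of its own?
Yes

x has dimensions [L], while t² alone has dimensions [T^2]. For the equation to balance, the factor 4.9 must carry dimensions [L T^-2] — it is a dimensional constant (a numerical value of a physical quantity with its units suppressed), not a pure number.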